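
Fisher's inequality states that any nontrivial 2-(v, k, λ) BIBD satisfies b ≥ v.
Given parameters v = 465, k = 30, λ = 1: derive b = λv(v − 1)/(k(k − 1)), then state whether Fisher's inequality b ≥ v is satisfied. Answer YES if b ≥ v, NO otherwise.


r = λ(v − 1)/(k − 1) = 1·464/29 = 16.
b = vr/k = 465·16/30 = 248.
Fisher's inequality: b ≥ v ⇔ 248 ≥ 465? NO.

NO


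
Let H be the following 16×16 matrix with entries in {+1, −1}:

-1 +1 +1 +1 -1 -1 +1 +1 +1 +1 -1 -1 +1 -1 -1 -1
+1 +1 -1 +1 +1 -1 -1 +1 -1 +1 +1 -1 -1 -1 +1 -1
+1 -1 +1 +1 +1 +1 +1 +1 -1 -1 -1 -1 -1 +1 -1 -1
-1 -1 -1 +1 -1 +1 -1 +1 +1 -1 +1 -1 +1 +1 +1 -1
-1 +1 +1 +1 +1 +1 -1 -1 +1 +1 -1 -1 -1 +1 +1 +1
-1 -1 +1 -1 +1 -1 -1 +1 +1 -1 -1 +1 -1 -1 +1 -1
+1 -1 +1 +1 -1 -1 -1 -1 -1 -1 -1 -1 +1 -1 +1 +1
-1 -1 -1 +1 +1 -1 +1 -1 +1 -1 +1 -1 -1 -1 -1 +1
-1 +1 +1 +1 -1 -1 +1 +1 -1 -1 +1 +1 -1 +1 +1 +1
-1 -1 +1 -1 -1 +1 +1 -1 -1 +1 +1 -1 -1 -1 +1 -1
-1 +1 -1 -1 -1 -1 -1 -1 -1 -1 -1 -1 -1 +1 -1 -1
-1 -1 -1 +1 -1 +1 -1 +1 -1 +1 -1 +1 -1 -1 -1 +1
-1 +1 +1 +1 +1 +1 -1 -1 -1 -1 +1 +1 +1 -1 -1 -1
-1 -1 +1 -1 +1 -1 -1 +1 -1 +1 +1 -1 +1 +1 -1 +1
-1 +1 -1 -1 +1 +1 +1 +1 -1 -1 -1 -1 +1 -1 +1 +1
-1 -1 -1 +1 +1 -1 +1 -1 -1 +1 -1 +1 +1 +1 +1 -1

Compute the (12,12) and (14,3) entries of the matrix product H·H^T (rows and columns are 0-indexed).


Row 3 of H: [-1, -1, -1, 1, -1, 1, -1, 1, 1, -1, 1, -1, 1, 1, 1, -1].
Row 12 of H: [-1, 1, 1, 1, 1, 1, -1, -1, -1, -1, 1, 1, 1, -1, -1, -1].
Row 14 of H: [-1, 1, -1, -1, 1, 1, 1, 1, -1, -1, -1, -1, 1, -1, 1, 1].
(H·H^T)[12][12] = Σ_j H[12][j]·H[12][j] = (-1)² + (1)² + (1)² + (1)² + (1)² + (1)² + (-1)² + (-1)² + (-1)² + (-1)² + (1)² + (1)² + (1)² + (-1)² + (-1)² + (-1)² = 1 + 1 + 1 + 1 + 1 + 1 + 1 + 1 + 1 + 1 + 1 + 1 + 1 + 1 + 1 + 1 = 16.
(H·H^T)[14][3] = Σ_j H[14][j]·H[3][j] = (-1)·(-1) + (1)·(-1) + (-1)·(-1) + (-1)·(1) + (1)·(-1) + (1)·(1) + (1)·(-1) + (1)·(1) + (-1)·(1) + (-1)·(-1) + (-1)·(1) + (-1)·(-1) + (1)·(1) + (-1)·(1) + (1)·(1) + (1)·(-1) = 1 + -1 + 1 + -1 + -1 + 1 + -1 + 1 + -1 + 1 + -1 + 1 + 1 + -1 + 1 + -1 = 0.
So rows 14 and 3 are orthogonal; the diagonal entry equals n = 16.

(12,12) entry = 16; (14,3) entry = 0.


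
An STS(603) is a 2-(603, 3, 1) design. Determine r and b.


An STS(v) is a 2-(v, 3, 1) BIBD: block size k = 3, λ = 1.
Replication: r(k − 1) = λ(v − 1) ⇒ r·2 = 603 − 1 = 602 ⇒ r = 301.
Block count: bk = vr ⇒ b·3 = 603·301 = 181503 ⇒ b = 60501.
(Check via b = v(v − 1)/6 = 603·602/6 = 363006/6 = 60501.)

r = 301, b = 60501.


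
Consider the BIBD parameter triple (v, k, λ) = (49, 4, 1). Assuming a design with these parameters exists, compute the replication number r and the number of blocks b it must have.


Any 2-(v, k, λ) BIBD satisfies two necessary conditions:
  (i)  Each point sits in r blocks, and counting incidences through any fixed point gives r(k − 1) = λ(v − 1), so r = λ(v − 1)/(k − 1).
  (ii) Total incidences bk = vr, so b = vr/k.
Step 1: r = λ(v − 1)/(k − 1) = 1·(49 − 1)/(4 − 1) = 1·48/3 = 48/3 = 16.
Step 2: b = vr/k = 49·16/4 = 784/4 = 196.
Check integrality: r = 16 ∈ Z ✓, b = 196 ∈ Z ✓.
(These identities are necessary conditions: they determine r and b for any design with these parameters, but do not by themselves prove that one exists.)

r = 16, b = 196.


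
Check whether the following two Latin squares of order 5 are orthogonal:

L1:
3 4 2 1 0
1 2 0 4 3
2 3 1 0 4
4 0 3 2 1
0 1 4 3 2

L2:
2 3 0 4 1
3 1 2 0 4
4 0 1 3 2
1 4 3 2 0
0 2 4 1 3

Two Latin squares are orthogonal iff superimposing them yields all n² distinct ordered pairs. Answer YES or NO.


Form the n² = 25 superimposed pairs (L1[i][j], L2[i][j]), row by row (rows and columns indexed from 0):
row 0: (3,2) (4,3) (2,0) (1,4) (0,1)
row 1: (1,3) (2,1) (0,2) (4,0) (3,4)
row 2: (2,4) (3,0) (1,1) (0,3) (4,2)
row 3: (4,1) (0,4) (3,3) (2,2) (1,0)
row 4: (0,0) (1,2) (4,4) (3,1) (2,3)
Orthogonality requires all 25 pairs distinct.
Check by first coordinate: for each symbol s of L1, list the L2 entries in the n cells where L1 = s; they must all differ.
  L1 = 0: L2 entries (in reading order) 1, 2, 3, 4, 0 — all 5 distinct ✓
  L1 = 1: L2 entries (in reading order) 4, 3, 1, 0, 2 — all 5 distinct ✓
  L1 = 2: L2 entries (in reading order) 0, 1, 4, 2, 3 — all 5 distinct ✓
  L1 = 3: L2 entries (in reading order) 2, 4, 0, 3, 1 — all 5 distinct ✓
  L1 = 4: L2 entries (in reading order) 3, 0, 2, 1, 4 — all 5 distinct ✓
Every symbol of L1 meets every symbol of L2 exactly once, so all 25 pairs are distinct (25 of 25).
Conclusion: YES.

YES


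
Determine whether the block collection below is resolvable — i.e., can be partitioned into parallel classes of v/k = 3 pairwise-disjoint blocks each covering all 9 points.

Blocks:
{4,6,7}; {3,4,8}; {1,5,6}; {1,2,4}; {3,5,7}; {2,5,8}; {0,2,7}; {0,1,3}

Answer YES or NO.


v = 9, block size k = 3, number of blocks = 8.
For resolvability, blocks must partition into parallel classes of size v/k = 3.
Total blocks must therefore be a multiple of 3: 8 = 3·2 + 2 ⇒ not divisible ✗.
Resolvable? NO.

NO


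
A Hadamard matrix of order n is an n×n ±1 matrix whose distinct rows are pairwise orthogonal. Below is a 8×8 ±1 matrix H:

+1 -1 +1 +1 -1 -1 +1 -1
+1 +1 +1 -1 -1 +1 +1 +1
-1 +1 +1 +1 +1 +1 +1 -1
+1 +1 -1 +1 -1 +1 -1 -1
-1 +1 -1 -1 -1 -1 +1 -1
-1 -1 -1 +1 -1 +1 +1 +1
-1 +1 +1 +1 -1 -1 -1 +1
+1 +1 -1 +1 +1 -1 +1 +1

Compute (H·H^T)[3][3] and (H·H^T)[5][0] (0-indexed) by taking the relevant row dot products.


Row 0 of H: [1, -1, 1, 1, -1, -1, 1, -1].
Row 3 of H: [1, 1, -1, 1, -1, 1, -1, -1].
Row 5 of H: [-1, -1, -1, 1, -1, 1, 1, 1].
(H·H^T)[3][3] = Σ_j H[3][j]·H[3][j] = (1)² + (1)² + (-1)² + (1)² + (-1)² + (1)² + (-1)² + (-1)² = 1 + 1 + 1 + 1 + 1 + 1 + 1 + 1 = 8.
(H·H^T)[5][0] = Σ_j H[5][j]·H[0][j] = (-1)·(1) + (-1)·(-1) + (-1)·(1) + (1)·(1) + (-1)·(-1) + (1)·(-1) + (1)·(1) + (1)·(-1) = -1 + 1 + -1 + 1 + 1 + -1 + 1 + -1 = 0.
So rows 5 and 0 are orthogonal; the diagonal entry equals n = 8.

(3,3) entry = 8; (5,0) entry = 0.


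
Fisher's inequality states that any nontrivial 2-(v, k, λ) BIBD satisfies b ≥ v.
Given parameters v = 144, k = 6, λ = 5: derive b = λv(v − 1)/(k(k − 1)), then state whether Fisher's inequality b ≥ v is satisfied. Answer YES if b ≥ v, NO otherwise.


r = λ(v − 1)/(k − 1) = 5·143/5 = 143.
b = vr/k = 144·143/6 = 3432.
Fisher's inequality: b ≥ v ⇔ 3432 ≥ 144? YES.

YES


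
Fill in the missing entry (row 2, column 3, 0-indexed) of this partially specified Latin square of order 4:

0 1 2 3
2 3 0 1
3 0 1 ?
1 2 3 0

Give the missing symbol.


Row 2 contains symbols [0, 1, 3] — missing [2].
Column 3 contains symbols [0, 1, 3] — missing [2].
The missing symbol must appear in both missing sets; intersection = [2].
Therefore the hidden value is 2.

Missing value = 2.


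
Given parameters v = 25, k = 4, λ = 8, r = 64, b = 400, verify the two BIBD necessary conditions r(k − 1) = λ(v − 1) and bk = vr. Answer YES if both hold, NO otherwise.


Condition (i): r(k − 1) = 64·3 = 192; λ(v − 1) = 8·24 = 192. Match? YES.
Condition (ii): bk = 400·4 = 1600; vr = 25·64 = 1600. Match? YES.
Both conditions hold? YES.

YES


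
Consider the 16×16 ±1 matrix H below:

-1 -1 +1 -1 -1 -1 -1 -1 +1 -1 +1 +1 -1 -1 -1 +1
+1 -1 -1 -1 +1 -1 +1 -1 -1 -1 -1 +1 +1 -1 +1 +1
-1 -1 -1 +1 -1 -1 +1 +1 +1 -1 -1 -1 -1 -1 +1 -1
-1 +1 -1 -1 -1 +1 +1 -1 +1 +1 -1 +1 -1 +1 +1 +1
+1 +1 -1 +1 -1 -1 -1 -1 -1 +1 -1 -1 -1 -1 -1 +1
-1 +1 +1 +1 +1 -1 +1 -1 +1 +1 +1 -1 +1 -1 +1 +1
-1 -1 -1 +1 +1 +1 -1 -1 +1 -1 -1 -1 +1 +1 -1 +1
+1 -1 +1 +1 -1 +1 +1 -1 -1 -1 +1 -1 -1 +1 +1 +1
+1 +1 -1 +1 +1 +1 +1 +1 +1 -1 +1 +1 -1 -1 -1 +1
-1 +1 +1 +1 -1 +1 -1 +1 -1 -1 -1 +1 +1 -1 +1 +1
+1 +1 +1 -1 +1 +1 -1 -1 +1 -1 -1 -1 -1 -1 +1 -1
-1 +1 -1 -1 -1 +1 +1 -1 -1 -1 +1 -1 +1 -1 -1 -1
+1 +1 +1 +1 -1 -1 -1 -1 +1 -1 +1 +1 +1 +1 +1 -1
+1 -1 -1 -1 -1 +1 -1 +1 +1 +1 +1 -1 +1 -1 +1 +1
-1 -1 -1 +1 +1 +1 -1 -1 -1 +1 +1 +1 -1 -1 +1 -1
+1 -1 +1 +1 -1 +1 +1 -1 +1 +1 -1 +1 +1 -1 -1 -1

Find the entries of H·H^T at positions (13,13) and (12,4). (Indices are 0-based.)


Row 4 of H: [1, 1, -1, 1, -1, -1, -1, -1, -1, 1, -1, -1, -1, -1, -1, 1].
Row 12 of H: [1, 1, 1, 1, -1, -1, -1, -1, 1, -1, 1, 1, 1, 1, 1, -1].
Row 13 of H: [1, -1, -1, -1, -1, 1, -1, 1, 1, 1, 1, -1, 1, -1, 1, 1].
(H·H^T)[13][13] = Σ_j H[13][j]·H[13][j] = (1)² + (-1)² + (-1)² + (-1)² + (-1)² + (1)² + (-1)² + (1)² + (1)² + (1)² + (1)² + (-1)² + (1)² + (-1)² + (1)² + (1)² = 1 + 1 + 1 + 1 + 1 + 1 + 1 + 1 + 1 + 1 + 1 + 1 + 1 + 1 + 1 + 1 = 16.
(H·H^T)[12][4] = Σ_j H[12][j]·H[4][j] = (1)·(1) + (1)·(1) + (1)·(-1) + (1)·(1) + (-1)·(-1) + (-1)·(-1) + (-1)·(-1) + (-1)·(-1) + (1)·(-1) + (-1)·(1) + (1)·(-1) + (1)·(-1) + (1)·(-1) + (1)·(-1) + (1)·(-1) + (-1)·(1) = 1 + 1 + -1 + 1 + 1 + 1 + 1 + 1 + -1 + -1 + -1 + -1 + -1 + -1 + -1 + -1 = -2.
Rows 12 and 4 are not orthogonal (dot product = -2 ≠ 0), so H is not a Hadamard matrix.

(13,13) entry = 16; (12,4) entry = -2.


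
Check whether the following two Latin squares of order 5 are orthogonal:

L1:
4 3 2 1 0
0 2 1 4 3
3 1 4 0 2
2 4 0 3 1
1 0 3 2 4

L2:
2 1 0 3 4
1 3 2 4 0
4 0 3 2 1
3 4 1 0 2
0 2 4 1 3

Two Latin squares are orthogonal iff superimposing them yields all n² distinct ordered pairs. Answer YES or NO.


Form the n² = 25 superimposed pairs (L1[i][j], L2[i][j]), row by row (rows and columns indexed from 0):
row 0: (4,2) (3,1) (2,0) (1,3) (0,4)
row 1: (0,1) (2,3) (1,2) (4,4) (3,0)
row 2: (3,4) (1,0) (4,3) (0,2) (2,1)
row 3: (2,3) (4,4) (0,1) (3,0) (1,2)
row 4: (1,0) (0,2) (3,4) (2,1) (4,3)
Orthogonality requires all 25 pairs distinct.
But the pair (2,3) repeats: cell (1,1) has L1 = 2, L2 = 3, and cell (3,0) has L1 = 2, L2 = 3.
A repeated pair means some other pair never occurs (only 15 distinct pairs out of 25), so the squares are not orthogonal.
Conclusion: NO.

NO


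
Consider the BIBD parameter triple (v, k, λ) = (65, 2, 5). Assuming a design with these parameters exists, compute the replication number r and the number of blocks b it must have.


Any 2-(v, k, λ) BIBD satisfies two necessary conditions:
  (i)  Each point sits in r blocks, and counting incidences through any fixed point gives r(k − 1) = λ(v − 1), so r = λ(v − 1)/(k − 1).
  (ii) Total incidences bk = vr, so b = vr/k.
Step 1: r = λ(v − 1)/(k − 1) = 5·(65 − 1)/(2 − 1) = 5·64/1 = 320/1 = 320.
Step 2: b = vr/k = 65·320/2 = 20800/2 = 10400.
Check integrality: r = 320 ∈ Z ✓, b = 10400 ∈ Z ✓.
(These identities are necessary conditions: they determine r and b for any design with these parameters, but do not by themselves prove that one exists.)

r = 320, b = 10400.


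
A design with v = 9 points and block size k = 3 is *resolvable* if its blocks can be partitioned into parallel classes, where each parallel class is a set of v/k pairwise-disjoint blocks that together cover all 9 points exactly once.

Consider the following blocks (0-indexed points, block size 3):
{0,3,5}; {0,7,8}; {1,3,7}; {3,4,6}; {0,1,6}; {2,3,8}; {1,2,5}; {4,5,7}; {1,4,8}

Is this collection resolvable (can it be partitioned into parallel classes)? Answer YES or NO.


v = 9, block size k = 3, number of blocks = 9.
For resolvability, blocks must partition into parallel classes of size v/k = 3.
Total blocks must therefore be a multiple of 3: 9 = 3·3 + 0 ⇒ divisible ✓.
Consider block {0,3,5}. The only other block(s) in the collection disjoint from it are {1,4,8} — just 1 block(s). Any parallel class containing {0,3,5} would need 2 other blocks each disjoint from it, so no parallel class of size 3 can contain {0,3,5}.
Since every block must belong to some parallel class in a resolution, the collection cannot be partitioned into parallel classes.
Resolvable? NO.

NO


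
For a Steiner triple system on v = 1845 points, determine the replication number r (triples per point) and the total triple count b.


An STS(v) is a 2-(v, 3, 1) BIBD: block size k = 3, λ = 1.
Replication: r(k − 1) = λ(v − 1) ⇒ r·2 = 1845 − 1 = 1844 ⇒ r = 922.
Block count: b = v(v − 1)/6 = 1845·1844/6 = 3402180/6 = 567030.

r = 922, b = 567030.


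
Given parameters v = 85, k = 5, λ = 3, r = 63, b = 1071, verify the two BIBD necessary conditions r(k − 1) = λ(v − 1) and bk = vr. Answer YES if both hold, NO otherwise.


Condition (i): r(k − 1) = 63·4 = 252; λ(v − 1) = 3·84 = 252. Match? YES.
Condition (ii): bk = 1071·5 = 5355; vr = 85·63 = 5355. Match? YES.
Both conditions hold? YES.

YES


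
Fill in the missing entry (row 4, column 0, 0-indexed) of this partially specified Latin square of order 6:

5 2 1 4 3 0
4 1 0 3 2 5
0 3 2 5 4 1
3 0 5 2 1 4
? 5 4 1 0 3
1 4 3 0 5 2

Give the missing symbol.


Row 4 contains symbols [0, 1, 3, 4, 5] — missing [2].
Column 0 contains symbols [0, 1, 3, 4, 5] — missing [2].
The missing symbol must appear in both missing sets; intersection = [2].
Therefore the hidden value is 2.

Missing value = 2.


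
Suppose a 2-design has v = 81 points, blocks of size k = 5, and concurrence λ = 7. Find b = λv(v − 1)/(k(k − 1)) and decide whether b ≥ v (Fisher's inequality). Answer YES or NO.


r = λ(v − 1)/(k − 1) = 7·80/4 = 140.
b = vr/k = 81·140/5 = 2268.
Fisher's inequality: b ≥ v ⇔ 2268 ≥ 81? YES.

YES


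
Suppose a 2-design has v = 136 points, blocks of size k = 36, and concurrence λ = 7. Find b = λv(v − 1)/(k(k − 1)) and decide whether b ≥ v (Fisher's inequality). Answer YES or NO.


b = λv(v − 1)/(k(k − 1)) = 7·136·135/(36·35) = 128520/1260 = 102.
Compare with v = 136: b < v, so Fisher's inequality fails.

NO


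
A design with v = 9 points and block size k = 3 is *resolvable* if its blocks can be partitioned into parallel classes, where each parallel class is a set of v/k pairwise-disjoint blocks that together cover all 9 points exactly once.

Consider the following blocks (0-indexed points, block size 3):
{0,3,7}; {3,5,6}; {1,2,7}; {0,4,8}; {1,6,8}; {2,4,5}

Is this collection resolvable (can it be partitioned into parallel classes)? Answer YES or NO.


v = 9, block size k = 3, number of blocks = 6.
For resolvability, blocks must partition into parallel classes of size v/k = 3.
Total blocks must therefore be a multiple of 3: 6 = 3·2 + 0 ⇒ divisible ✓.
Greedy packing gives 2 candidate class(es). Each should be a full parallel class (size 3, covers all 9 points).
  Class 1 (3 blocks): {0,3,7}; {1,6,8}; {2,4,5}. Points covered: [0, 1, 2, 3, 4, 5, 6, 7, 8].
  Class 2 (3 blocks): {3,5,6}; {1,2,7}; {0,4,8}. Points covered: [0, 1, 2, 3, 4, 5, 6, 7, 8].
All classes full (size 3)? YES. All classes cover every point? YES.
Resolvable? YES.

YES


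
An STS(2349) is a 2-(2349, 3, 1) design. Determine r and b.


An STS(v) is a 2-(v, 3, 1) BIBD: block size k = 3, λ = 1.
Replication: r(k − 1) = λ(v − 1) ⇒ r·2 = 2349 − 1 = 2348 ⇒ r = 1174.
Block count: b = v(v − 1)/6 = 2349·2348/6 = 5515452/6 = 919242.

r = 1174, b = 919242.


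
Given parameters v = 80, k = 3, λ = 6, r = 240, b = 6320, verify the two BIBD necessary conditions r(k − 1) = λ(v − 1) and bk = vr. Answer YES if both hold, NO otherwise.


Condition (i): r(k − 1) = 240·2 = 480; λ(v − 1) = 6·79 = 474. Match? NO.
Condition (ii): bk = 6320·3 = 18960; vr = 80·240 = 19200. Match? NO.
Both conditions hold? NO.

NO


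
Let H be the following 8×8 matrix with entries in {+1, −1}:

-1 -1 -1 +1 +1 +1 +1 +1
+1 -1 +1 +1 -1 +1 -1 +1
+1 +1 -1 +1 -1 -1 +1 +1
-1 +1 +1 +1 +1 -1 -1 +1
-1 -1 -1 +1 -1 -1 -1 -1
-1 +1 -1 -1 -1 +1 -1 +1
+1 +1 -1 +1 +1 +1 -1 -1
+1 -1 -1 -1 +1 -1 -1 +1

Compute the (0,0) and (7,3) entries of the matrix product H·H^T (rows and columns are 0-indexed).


Row 0 of H: [-1, -1, -1, 1, 1, 1, 1, 1].
Row 3 of H: [-1, 1, 1, 1, 1, -1, -1, 1].
Row 7 of H: [1, -1, -1, -1, 1, -1, -1, 1].
(H·H^T)[0][0] = Σ_j H[0][j]·H[0][j] = (-1)² + (-1)² + (-1)² + (1)² + (1)² + (1)² + (1)² + (1)² = 1 + 1 + 1 + 1 + 1 + 1 + 1 + 1 = 8.
(H·H^T)[7][3] = Σ_j H[7][j]·H[3][j] = (1)·(-1) + (-1)·(1) + (-1)·(1) + (-1)·(1) + (1)·(1) + (-1)·(-1) + (-1)·(-1) + (1)·(1) = -1 + -1 + -1 + -1 + 1 + 1 + 1 + 1 = 0.
So rows 7 and 3 are orthogonal; the diagonal entry equals n = 8.

(0,0) entry = 8; (7,3) entry = 0.


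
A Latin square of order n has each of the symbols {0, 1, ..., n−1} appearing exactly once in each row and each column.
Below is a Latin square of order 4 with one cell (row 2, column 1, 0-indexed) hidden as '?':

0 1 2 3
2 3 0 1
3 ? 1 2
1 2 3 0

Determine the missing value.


Row 2 contains symbols [1, 2, 3] — missing [0].
Column 1 contains symbols [1, 2, 3] — missing [0].
The missing symbol must appear in both missing sets; intersection = [0].
Therefore the hidden value is 0.

Missing value = 0.


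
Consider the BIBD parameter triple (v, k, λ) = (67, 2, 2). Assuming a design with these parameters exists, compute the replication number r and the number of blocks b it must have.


Any 2-(v, k, λ) BIBD satisfies two necessary conditions:
  (i)  Each point sits in r blocks, and counting incidences through any fixed point gives r(k − 1) = λ(v − 1), so r = λ(v − 1)/(k − 1).
  (ii) Total incidences bk = vr, so b = vr/k.
Step 1: r = λ(v − 1)/(k − 1) = 2·(67 − 1)/(2 − 1) = 2·66/1 = 132/1 = 132.
Step 2: b = vr/k = 67·132/2 = 8844/2 = 4422.
Check integrality: r = 132 ∈ Z ✓, b = 4422 ∈ Z ✓.
(These identities are necessary conditions: they determine r and b for any design with these parameters, but do not by themselves prove that one exists.)

r = 132, b = 4422.


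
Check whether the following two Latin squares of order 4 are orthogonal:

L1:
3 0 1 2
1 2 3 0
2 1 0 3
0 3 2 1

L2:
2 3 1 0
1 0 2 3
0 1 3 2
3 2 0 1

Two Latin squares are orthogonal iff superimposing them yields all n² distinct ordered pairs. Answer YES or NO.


Form the n² = 16 superimposed pairs (L1[i][j], L2[i][j]), row by row (rows and columns indexed from 0):
row 0: (3,2) (0,3) (1,1) (2,0)
row 1: (1,1) (2,0) (3,2) (0,3)
row 2: (2,0) (1,1) (0,3) (3,2)
row 3: (0,3) (3,2) (2,0) (1,1)
Orthogonality requires all 16 pairs distinct.
But the pair (1,1) repeats: cell (0,2) has L1 = 1, L2 = 1, and cell (1,0) has L1 = 1, L2 = 1.
A repeated pair means some other pair never occurs (only 4 distinct pairs out of 16), so the squares are not orthogonal.
Conclusion: NO.

NO


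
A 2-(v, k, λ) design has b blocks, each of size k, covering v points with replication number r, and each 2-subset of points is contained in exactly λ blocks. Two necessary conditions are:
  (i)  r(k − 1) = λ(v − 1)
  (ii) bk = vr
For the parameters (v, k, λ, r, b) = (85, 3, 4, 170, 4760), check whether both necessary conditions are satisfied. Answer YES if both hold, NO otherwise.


Condition (i): r(k − 1) = 170·2 = 340; λ(v − 1) = 4·84 = 336. Match? NO.
Condition (ii): bk = 4760·3 = 14280; vr = 85·170 = 14450. Match? NO.
Both conditions hold? NO.

NO


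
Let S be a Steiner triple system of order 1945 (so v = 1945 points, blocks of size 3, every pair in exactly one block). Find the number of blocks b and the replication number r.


An STS(v) is a 2-(v, 3, 1) BIBD: block size k = 3, λ = 1.
Replication: r(k − 1) = λ(v − 1) ⇒ r·2 = 1945 − 1 = 1944 ⇒ r = 972.
Block count: bk = vr ⇒ b·3 = 1945·972 = 1890540 ⇒ b = 630180.

r = 972, b = 630180.


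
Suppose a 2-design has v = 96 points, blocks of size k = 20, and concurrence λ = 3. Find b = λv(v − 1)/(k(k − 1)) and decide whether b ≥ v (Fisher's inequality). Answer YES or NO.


b = λv(v − 1)/(k(k − 1)) = 3·96·95/(20·19) = 27360/380 = 72.
Compare with v = 96: b < v, so Fisher's inequality fails.

NO


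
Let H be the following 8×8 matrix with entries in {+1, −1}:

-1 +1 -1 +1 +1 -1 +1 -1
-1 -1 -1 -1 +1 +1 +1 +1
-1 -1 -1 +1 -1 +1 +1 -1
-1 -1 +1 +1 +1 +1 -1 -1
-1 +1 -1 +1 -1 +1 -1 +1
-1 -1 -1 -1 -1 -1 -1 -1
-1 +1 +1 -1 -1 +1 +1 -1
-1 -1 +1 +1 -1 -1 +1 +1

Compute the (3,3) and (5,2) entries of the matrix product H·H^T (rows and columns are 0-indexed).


Row 2 of H: [-1, -1, -1, 1, -1, 1, 1, -1].
Row 3 of H: [-1, -1, 1, 1, 1, 1, -1, -1].
Row 5 of H: [-1, -1, -1, -1, -1, -1, -1, -1].
(H·H^T)[3][3] = Σ_j H[3][j]·H[3][j] = (-1)² + (-1)² + (1)² + (1)² + (1)² + (1)² + (-1)² + (-1)² = 1 + 1 + 1 + 1 + 1 + 1 + 1 + 1 = 8.
(H·H^T)[5][2] = Σ_j H[5][j]·H[2][j] = (-1)·(-1) + (-1)·(-1) + (-1)·(-1) + (-1)·(1) + (-1)·(-1) + (-1)·(1) + (-1)·(1) + (-1)·(-1) = 1 + 1 + 1 + -1 + 1 + -1 + -1 + 1 = 2.
Rows 5 and 2 are not orthogonal (dot product = 2 ≠ 0), so H is not a Hadamard matrix.

(3,3) entry = 8; (5,2) entry = 2.


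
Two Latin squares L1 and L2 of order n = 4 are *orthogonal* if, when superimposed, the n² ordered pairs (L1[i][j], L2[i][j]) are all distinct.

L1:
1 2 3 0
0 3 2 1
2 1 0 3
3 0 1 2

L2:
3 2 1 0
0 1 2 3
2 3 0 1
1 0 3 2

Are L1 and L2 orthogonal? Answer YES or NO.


Form the n² = 16 superimposed pairs (L1[i][j], L2[i][j]), row by row (rows and columns indexed from 0):
row 0: (1,3) (2,2) (3,1) (0,0)
row 1: (0,0) (3,1) (2,2) (1,3)
row 2: (2,2) (1,3) (0,0) (3,1)
row 3: (3,1) (0,0) (1,3) (2,2)
Orthogonality requires all 16 pairs distinct.
But the pair (0,0) repeats: cell (0,3) has L1 = 0, L2 = 0, and cell (1,0) has L1 = 0, L2 = 0.
A repeated pair means some other pair never occurs (only 4 distinct pairs out of 16), so the squares are not orthogonal.
Conclusion: NO.

NO


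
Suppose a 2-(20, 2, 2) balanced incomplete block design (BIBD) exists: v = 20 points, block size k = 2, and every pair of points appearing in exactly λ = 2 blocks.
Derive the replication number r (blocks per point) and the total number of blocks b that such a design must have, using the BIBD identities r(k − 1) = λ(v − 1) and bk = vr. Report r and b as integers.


Any 2-(v, k, λ) BIBD satisfies two necessary conditions:
  (i)  Each point sits in r blocks, and counting incidences through any fixed point gives r(k − 1) = λ(v − 1), so r = λ(v − 1)/(k − 1).
  (ii) Total incidences bk = vr, so b = vr/k.
Step 1: r = λ(v − 1)/(k − 1) = 2·(20 − 1)/(2 − 1) = 2·19/1 = 38/1 = 38.
Step 2: b = vr/k = 20·38/2 = 760/2 = 380.
Check integrality: r = 38 ∈ Z ✓, b = 380 ∈ Z ✓.
(These identities are necessary conditions: they determine r and b for any design with these parameters, but do not by themselves prove that one exists.)

r = 38, b = 380.


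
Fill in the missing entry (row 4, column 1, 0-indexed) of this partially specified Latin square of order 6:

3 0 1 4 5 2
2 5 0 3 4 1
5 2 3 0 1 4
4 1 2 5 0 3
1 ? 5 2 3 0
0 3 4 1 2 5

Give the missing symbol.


Row 4 contains symbols [0, 1, 2, 3, 5] — missing [4].
Column 1 contains symbols [0, 1, 2, 3, 5] — missing [4].
The missing symbol must appear in both missing sets; intersection = [4].
Therefore the hidden value is 4.

Missing value = 4.


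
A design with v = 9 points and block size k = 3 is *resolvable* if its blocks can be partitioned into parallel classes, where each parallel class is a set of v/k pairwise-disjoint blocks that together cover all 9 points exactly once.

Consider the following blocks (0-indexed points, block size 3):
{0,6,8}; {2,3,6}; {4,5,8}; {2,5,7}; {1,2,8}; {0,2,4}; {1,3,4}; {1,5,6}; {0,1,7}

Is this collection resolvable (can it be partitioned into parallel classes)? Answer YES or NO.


v = 9, block size k = 3, number of blocks = 9.
For resolvability, blocks must partition into parallel classes of size v/k = 3.
Total blocks must therefore be a multiple of 3: 9 = 3·3 + 0 ⇒ divisible ✓.
Consider block {1,2,8}. It intersects every other block in the collection, so no parallel class of size 3 can contain it.
Since every block must belong to some parallel class in a resolution, the collection cannot be partitioned into parallel classes.
Resolvable? NO.

NO


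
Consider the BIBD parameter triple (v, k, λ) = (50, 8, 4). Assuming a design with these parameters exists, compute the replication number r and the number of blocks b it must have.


Any 2-(v, k, λ) BIBD satisfies two necessary conditions:
  (i)  Each point sits in r blocks, and counting incidences through any fixed point gives r(k − 1) = λ(v − 1), so r = λ(v − 1)/(k − 1).
  (ii) Total incidences bk = vr, so b = vr/k.
Step 1: r = λ(v − 1)/(k − 1) = 4·(50 − 1)/(8 − 1) = 4·49/7 = 196/7 = 28.
Step 2: b = vr/k = 50·28/8 = 1400/8 = 175.
Check integrality: r = 28 ∈ Z ✓, b = 175 ∈ Z ✓.
(These identities are necessary conditions: they determine r and b for any design with these parameters, but do not by themselves prove that one exists.)

r = 28, b = 175.


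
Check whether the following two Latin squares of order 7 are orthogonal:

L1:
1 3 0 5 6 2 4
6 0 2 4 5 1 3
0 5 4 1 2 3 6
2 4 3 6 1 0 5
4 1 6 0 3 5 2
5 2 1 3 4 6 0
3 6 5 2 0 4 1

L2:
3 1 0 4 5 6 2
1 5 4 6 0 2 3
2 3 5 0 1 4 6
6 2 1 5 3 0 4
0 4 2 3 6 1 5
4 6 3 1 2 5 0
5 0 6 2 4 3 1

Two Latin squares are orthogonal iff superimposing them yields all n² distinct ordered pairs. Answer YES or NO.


Form the n² = 49 superimposed pairs (L1[i][j], L2[i][j]), row by row (rows and columns indexed from 0):
row 0: (1,3) (3,1) (0,0) (5,4) (6,5) (2,6) (4,2)
row 1: (6,1) (0,5) (2,4) (4,6) (5,0) (1,2) (3,3)
row 2: (0,2) (5,3) (4,5) (1,0) (2,1) (3,4) (6,6)
row 3: (2,6) (4,2) (3,1) (6,5) (1,3) (0,0) (5,4)
row 4: (4,0) (1,4) (6,2) (0,3) (3,6) (5,1) (2,5)
row 5: (5,4) (2,6) (1,3) (3,1) (4,2) (6,5) (0,0)
row 6: (3,5) (6,0) (5,6) (2,2) (0,4) (4,3) (1,1)
Orthogonality requires all 49 pairs distinct.
But the pair (2,6) repeats: cell (0,5) has L1 = 2, L2 = 6, and cell (3,0) has L1 = 2, L2 = 6.
A repeated pair means some other pair never occurs (only 35 distinct pairs out of 49), so the squares are not orthogonal.
Conclusion: NO.

NO


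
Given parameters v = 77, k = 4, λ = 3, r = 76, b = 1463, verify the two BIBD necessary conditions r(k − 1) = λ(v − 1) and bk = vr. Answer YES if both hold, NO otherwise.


Condition (i): r(k − 1) = 76·3 = 228; λ(v − 1) = 3·76 = 228. Match? YES.
Condition (ii): bk = 1463·4 = 5852; vr = 77·76 = 5852. Match? YES.
Both conditions hold? YES.

YES


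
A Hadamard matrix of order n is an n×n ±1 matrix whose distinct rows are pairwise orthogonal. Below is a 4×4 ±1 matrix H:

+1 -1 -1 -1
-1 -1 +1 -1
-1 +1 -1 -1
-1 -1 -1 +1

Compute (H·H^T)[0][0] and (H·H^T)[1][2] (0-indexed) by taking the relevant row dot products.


Row 0 of H: [1, -1, -1, -1].
Row 1 of H: [-1, -1, 1, -1].
Row 2 of H: [-1, 1, -1, -1].
(H·H^T)[0][0] = Σ_j H[0][j]·H[0][j] = (1)² + (-1)² + (-1)² + (-1)² = 1 + 1 + 1 + 1 = 4.
(H·H^T)[1][2] = Σ_j H[1][j]·H[2][j] = (-1)·(-1) + (-1)·(1) + (1)·(-1) + (-1)·(-1) = 1 + -1 + -1 + 1 = 0.
So rows 1 and 2 are orthogonal; the diagonal entry equals n = 4.

(0,0) entry = 4; (1,2) entry = 0.


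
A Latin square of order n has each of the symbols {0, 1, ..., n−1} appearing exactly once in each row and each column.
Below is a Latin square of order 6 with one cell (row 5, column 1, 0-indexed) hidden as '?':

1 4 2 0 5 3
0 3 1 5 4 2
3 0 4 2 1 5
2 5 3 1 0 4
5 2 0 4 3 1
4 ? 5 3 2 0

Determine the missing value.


Row 5 contains symbols [0, 2, 3, 4, 5] — missing [1].
Column 1 contains symbols [0, 2, 3, 4, 5] — missing [1].
The missing symbol must appear in both missing sets; intersection = [1].
Therefore the hidden value is 1.

Missing value = 1.


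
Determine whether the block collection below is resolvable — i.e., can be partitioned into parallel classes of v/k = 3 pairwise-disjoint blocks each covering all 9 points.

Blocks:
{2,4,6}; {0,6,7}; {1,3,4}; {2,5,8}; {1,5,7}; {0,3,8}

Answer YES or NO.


v = 9, block size k = 3, number of blocks = 6.
For resolvability, blocks must partition into parallel classes of size v/k = 3.
Total blocks must therefore be a multiple of 3: 6 = 3·2 + 0 ⇒ divisible ✓.
Greedy packing gives 2 candidate class(es). Each should be a full parallel class (size 3, covers all 9 points).
  Class 1 (3 blocks): {2,4,6}; {1,5,7}; {0,3,8}. Points covered: [0, 1, 2, 3, 4, 5, 6, 7, 8].
  Class 2 (3 blocks): {0,6,7}; {1,3,4}; {2,5,8}. Points covered: [0, 1, 2, 3, 4, 5, 6, 7, 8].
All classes full (size 3)? YES. All classes cover every point? YES.
Resolvable? YES.

YES


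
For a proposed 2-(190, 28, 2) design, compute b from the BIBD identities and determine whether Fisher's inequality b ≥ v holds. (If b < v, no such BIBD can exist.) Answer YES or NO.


b = λv(v − 1)/(k(k − 1)) = 2·190·189/(28·27) = 71820/756 = 95.
Compare with v = 190: b < v, so Fisher's inequality fails.

NO


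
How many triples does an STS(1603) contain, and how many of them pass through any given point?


An STS(v) is a 2-(v, 3, 1) BIBD: block size k = 3, λ = 1.
Replication: r(k − 1) = λ(v − 1) ⇒ r·2 = 1603 − 1 = 1602 ⇒ r = 801.
Block count: b = v(v − 1)/6 = 1603·1602/6 = 2568006/6 = 428001.
(Check via bk = vr: 428001·3 = 1284003 = 1603·801 = 1284003 ✓.)

r = 801, b = 428001.


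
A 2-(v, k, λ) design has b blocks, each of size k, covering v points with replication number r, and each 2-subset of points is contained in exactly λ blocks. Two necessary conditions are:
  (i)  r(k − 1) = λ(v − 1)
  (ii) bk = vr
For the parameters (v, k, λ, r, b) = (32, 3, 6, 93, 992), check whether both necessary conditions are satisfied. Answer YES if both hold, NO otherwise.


Condition (i): r(k − 1) = 93·2 = 186; λ(v − 1) = 6·31 = 186. Match? YES.
Condition (ii): bk = 992·3 = 2976; vr = 32·93 = 2976. Match? YES.
Both conditions hold? YES.

YES


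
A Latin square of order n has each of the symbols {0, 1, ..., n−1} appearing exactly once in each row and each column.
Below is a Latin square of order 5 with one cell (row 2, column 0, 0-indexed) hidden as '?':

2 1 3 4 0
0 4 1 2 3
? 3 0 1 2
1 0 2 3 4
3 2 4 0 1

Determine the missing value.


Row 2 contains symbols [0, 1, 2, 3] — missing [4].
Column 0 contains symbols [0, 1, 2, 3] — missing [4].
The missing symbol must appear in both missing sets; intersection = [4].
Therefore the hidden value is 4.

Missing value = 4.


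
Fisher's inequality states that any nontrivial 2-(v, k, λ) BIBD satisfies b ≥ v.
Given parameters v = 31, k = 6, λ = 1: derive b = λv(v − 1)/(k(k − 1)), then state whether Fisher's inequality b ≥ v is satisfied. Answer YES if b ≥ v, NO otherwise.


r = λ(v − 1)/(k − 1) = 1·30/5 = 6.
b = vr/k = 31·6/6 = 31.
Fisher's inequality: b ≥ v ⇔ 31 ≥ 31? YES.

YES


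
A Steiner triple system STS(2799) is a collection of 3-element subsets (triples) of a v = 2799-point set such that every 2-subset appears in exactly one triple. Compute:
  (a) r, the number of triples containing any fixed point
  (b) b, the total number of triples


An STS(v) is a 2-(v, 3, 1) BIBD: block size k = 3, λ = 1.
Replication: r(k − 1) = λ(v − 1) ⇒ r·2 = 2799 − 1 = 2798 ⇒ r = 1399.
Block count: bk = vr ⇒ b·3 = 2799·1399 = 3915801 ⇒ b = 1305267.
(Check via b = v(v − 1)/6 = 2799·2798/6 = 7831602/6 = 1305267.)

r = 1399, b = 1305267.


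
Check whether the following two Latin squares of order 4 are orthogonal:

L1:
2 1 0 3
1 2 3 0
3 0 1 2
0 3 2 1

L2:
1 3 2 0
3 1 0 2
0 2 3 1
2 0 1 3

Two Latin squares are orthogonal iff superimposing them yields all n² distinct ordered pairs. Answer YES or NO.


Form the n² = 16 superimposed pairs (L1[i][j], L2[i][j]), row by row (rows and columns indexed from 0):
row 0: (2,1) (1,3) (0,2) (3,0)
row 1: (1,3) (2,1) (3,0) (0,2)
row 2: (3,0) (0,2) (1,3) (2,1)
row 3: (0,2) (3,0) (2,1) (1,3)
Orthogonality requires all 16 pairs distinct.
But the pair (1,3) repeats: cell (0,1) has L1 = 1, L2 = 3, and cell (1,0) has L1 = 1, L2 = 3.
A repeated pair means some other pair never occurs (only 4 distinct pairs out of 16), so the squares are not orthogonal.
Conclusion: NO.

NO


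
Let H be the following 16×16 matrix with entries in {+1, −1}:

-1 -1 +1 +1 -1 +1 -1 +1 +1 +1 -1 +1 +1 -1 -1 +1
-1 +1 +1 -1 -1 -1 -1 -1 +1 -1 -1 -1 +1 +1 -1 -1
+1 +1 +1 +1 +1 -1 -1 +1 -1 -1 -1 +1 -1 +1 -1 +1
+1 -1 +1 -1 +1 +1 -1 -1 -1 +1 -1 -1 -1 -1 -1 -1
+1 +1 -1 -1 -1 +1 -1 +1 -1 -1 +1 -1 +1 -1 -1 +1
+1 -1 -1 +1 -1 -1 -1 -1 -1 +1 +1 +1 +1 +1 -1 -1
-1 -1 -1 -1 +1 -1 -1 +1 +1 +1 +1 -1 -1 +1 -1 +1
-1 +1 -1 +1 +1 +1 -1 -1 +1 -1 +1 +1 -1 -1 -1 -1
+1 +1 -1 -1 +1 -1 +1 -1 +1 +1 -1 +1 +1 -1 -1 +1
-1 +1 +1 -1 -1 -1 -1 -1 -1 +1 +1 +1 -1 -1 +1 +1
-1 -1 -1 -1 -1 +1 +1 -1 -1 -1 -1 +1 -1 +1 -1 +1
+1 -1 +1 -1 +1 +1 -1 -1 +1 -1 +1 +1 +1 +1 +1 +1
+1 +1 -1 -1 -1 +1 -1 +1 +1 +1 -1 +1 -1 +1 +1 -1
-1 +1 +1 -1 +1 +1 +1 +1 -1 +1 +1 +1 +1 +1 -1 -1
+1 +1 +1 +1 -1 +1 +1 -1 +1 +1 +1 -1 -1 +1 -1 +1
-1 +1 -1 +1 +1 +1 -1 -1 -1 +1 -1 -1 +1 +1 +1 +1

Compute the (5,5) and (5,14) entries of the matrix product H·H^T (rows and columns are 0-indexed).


Row 5 of H: [1, -1, -1, 1, -1, -1, -1, -1, -1, 1, 1, 1, 1, 1, -1, -1].
Row 14 of H: [1, 1, 1, 1, -1, 1, 1, -1, 1, 1, 1, -1, -1, 1, -1, 1].
(H·H^T)[5][5] = Σ_j H[5][j]·H[5][j] = (1)² + (-1)² + (-1)² + (1)² + (-1)² + (-1)² + (-1)² + (-1)² + (-1)² + (1)² + (1)² + (1)² + (1)² + (1)² + (-1)² + (-1)² = 1 + 1 + 1 + 1 + 1 + 1 + 1 + 1 + 1 + 1 + 1 + 1 + 1 + 1 + 1 + 1 = 16.
(H·H^T)[5][14] = Σ_j H[5][j]·H[14][j] = (1)·(1) + (-1)·(1) + (-1)·(1) + (1)·(1) + (-1)·(-1) + (-1)·(1) + (-1)·(1) + (-1)·(-1) + (-1)·(1) + (1)·(1) + (1)·(1) + (1)·(-1) + (1)·(-1) + (1)·(1) + (-1)·(-1) + (-1)·(1) = 1 + -1 + -1 + 1 + 1 + -1 + -1 + 1 + -1 + 1 + 1 + -1 + -1 + 1 + 1 + -1 = 0.
So rows 5 and 14 are orthogonal; the diagonal entry equals n = 16.

(5,5) entry = 16; (5,14) entry = 0.


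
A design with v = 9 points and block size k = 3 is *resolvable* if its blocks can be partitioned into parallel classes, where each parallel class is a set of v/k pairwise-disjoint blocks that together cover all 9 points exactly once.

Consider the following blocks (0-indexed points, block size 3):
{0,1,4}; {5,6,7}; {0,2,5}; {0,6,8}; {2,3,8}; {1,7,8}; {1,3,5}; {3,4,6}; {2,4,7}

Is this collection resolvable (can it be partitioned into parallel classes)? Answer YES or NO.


v = 9, block size k = 3, number of blocks = 9.
For resolvability, blocks must partition into parallel classes of size v/k = 3.
Total blocks must therefore be a multiple of 3: 9 = 3·3 + 0 ⇒ divisible ✓.
Greedy packing gives 3 candidate class(es). Each should be a full parallel class (size 3, covers all 9 points).
  Class 1 (3 blocks): {0,1,4}; {5,6,7}; {2,3,8}. Points covered: [0, 1, 2, 3, 4, 5, 6, 7, 8].
  Class 2 (3 blocks): {0,2,5}; {1,7,8}; {3,4,6}. Points covered: [0, 1, 2, 3, 4, 5, 6, 7, 8].
  Class 3 (3 blocks): {0,6,8}; {1,3,5}; {2,4,7}. Points covered: [0, 1, 2, 3, 4, 5, 6, 7, 8].
All classes full (size 3)? YES. All classes cover every point? YES.
Resolvable? YES.

YES


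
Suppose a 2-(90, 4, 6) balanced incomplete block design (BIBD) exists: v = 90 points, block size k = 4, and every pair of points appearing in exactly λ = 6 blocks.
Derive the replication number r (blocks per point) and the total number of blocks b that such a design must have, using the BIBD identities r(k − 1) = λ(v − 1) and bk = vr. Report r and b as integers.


Any 2-(v, k, λ) BIBD satisfies two necessary conditions:
  (i)  Each point sits in r blocks, and counting incidences through any fixed point gives r(k − 1) = λ(v − 1), so r = λ(v − 1)/(k − 1).
  (ii) Total incidences bk = vr, so b = vr/k.
Step 1: r = λ(v − 1)/(k − 1) = 6·(90 − 1)/(4 − 1) = 6·89/3 = 534/3 = 178.
Step 2: b = vr/k = 90·178/4 = 16020/4 = 4005.
Check integrality: r = 178 ∈ Z ✓, b = 4005 ∈ Z ✓.
(These identities are necessary conditions: they determine r and b for any design with these parameters, but do not by themselves prove that one exists.)

r = 178, b = 4005.


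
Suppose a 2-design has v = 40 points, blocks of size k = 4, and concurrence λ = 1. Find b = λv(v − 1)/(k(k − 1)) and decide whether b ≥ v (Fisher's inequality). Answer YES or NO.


b = λv(v − 1)/(k(k − 1)) = 1·40·39/(4·3) = 1560/12 = 130.
Compare with v = 40: b ≥ v, so Fisher's inequality holds.

YES


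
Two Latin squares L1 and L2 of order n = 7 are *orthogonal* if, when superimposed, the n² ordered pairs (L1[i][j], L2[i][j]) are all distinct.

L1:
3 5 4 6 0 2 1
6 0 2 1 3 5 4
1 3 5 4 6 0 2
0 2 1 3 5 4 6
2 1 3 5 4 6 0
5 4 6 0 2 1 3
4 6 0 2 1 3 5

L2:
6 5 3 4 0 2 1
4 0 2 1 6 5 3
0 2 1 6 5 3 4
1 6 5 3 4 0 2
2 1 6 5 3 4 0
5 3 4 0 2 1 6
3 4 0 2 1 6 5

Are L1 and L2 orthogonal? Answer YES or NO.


Form the n² = 49 superimposed pairs (L1[i][j], L2[i][j]), row by row (rows and columns indexed from 0):
row 0: (3,6) (5,5) (4,3) (6,4) (0,0) (2,2) (1,1)
row 1: (6,4) (0,0) (2,2) (1,1) (3,6) (5,5) (4,3)
row 2: (1,0) (3,2) (5,1) (4,6) (6,5) (0,3) (2,4)
row 3: (0,1) (2,6) (1,5) (3,3) (5,4) (4,0) (6,2)
row 4: (2,2) (1,1) (3,6) (5,5) (4,3) (6,4) (0,0)
row 5: (5,5) (4,3) (6,4) (0,0) (2,2) (1,1) (3,6)
row 6: (4,3) (6,4) (0,0) (2,2) (1,1) (3,6) (5,5)
Orthogonality requires all 49 pairs distinct.
But the pair (6,4) repeats: cell (0,3) has L1 = 6, L2 = 4, and cell (1,0) has L1 = 6, L2 = 4.
A repeated pair means some other pair never occurs (only 21 distinct pairs out of 49), so the squares are not orthogonal.
Conclusion: NO.

NO


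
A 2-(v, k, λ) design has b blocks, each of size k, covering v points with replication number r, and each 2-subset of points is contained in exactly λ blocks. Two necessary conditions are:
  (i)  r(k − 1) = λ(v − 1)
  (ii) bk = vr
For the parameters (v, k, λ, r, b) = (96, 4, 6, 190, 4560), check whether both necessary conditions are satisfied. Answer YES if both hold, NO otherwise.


Condition (i): r(k − 1) = 190·3 = 570; λ(v − 1) = 6·95 = 570. Match? YES.
Condition (ii): bk = 4560·4 = 18240; vr = 96·190 = 18240. Match? YES.
Both conditions hold? YES.

YES


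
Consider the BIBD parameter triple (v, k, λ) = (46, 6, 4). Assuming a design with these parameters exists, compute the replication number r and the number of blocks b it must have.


Any 2-(v, k, λ) BIBD satisfies two necessary conditions:
  (i)  Each point sits in r blocks, and counting incidences through any fixed point gives r(k − 1) = λ(v − 1), so r = λ(v − 1)/(k − 1).
  (ii) Total incidences bk = vr, so b = vr/k.
Step 1: r = λ(v − 1)/(k − 1) = 4·(46 − 1)/(6 − 1) = 4·45/5 = 180/5 = 36.
Step 2: b = vr/k = 46·36/6 = 1656/6 = 276.
Check integrality: r = 36 ∈ Z ✓, b = 276 ∈ Z ✓.
(These identities are necessary conditions: they determine r and b for any design with these parameters, but do not by themselves prove that one exists.)

r = 36, b = 276.


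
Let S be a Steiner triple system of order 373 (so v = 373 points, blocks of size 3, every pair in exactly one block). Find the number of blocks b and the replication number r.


An STS(v) is a 2-(v, 3, 1) BIBD: block size k = 3, λ = 1.
Replication: r(k − 1) = λ(v − 1) ⇒ r·2 = 373 − 1 = 372 ⇒ r = 186.
Block count: bk = vr ⇒ b·3 = 373·186 = 69378 ⇒ b = 23126.

r = 186, b = 23126.


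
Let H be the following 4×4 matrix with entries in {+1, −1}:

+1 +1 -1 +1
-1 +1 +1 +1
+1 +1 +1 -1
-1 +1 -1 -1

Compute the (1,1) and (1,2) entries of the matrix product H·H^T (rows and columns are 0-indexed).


Row 1 of H: [-1, 1, 1, 1].
Row 2 of H: [1, 1, 1, -1].
(H·H^T)[1][1] = Σ_j H[1][j]·H[1][j] = (-1)² + (1)² + (1)² + (1)² = 1 + 1 + 1 + 1 = 4.
(H·H^T)[1][2] = Σ_j H[1][j]·H[2][j] = (-1)·(1) + (1)·(1) + (1)·(1) + (1)·(-1) = -1 + 1 + 1 + -1 = 0.
So rows 1 and 2 are orthogonal; the diagonal entry equals n = 4.

(1,1) entry = 4; (1,2) entry = 0.


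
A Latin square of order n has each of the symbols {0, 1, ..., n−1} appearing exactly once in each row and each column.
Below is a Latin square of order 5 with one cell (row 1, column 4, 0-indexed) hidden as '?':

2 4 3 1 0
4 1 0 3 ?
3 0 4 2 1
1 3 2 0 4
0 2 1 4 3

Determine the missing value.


Row 1 contains symbols [0, 1, 3, 4] — missing [2].
Column 4 contains symbols [0, 1, 3, 4] — missing [2].
The missing symbol must appear in both missing sets; intersection = [2].
Therefore the hidden value is 2.

Missing value = 2.


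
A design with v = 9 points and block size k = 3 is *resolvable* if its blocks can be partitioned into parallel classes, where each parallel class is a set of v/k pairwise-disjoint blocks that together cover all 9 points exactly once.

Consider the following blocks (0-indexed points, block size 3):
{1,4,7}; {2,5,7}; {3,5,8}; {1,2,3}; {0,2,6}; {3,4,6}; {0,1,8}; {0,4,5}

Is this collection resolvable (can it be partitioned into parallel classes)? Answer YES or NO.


v = 9, block size k = 3, number of blocks = 8.
For resolvability, blocks must partition into parallel classes of size v/k = 3.
Total blocks must therefore be a multiple of 3: 8 = 3·2 + 2 ⇒ not divisible ✗.
Resolvable? NO.

NO
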